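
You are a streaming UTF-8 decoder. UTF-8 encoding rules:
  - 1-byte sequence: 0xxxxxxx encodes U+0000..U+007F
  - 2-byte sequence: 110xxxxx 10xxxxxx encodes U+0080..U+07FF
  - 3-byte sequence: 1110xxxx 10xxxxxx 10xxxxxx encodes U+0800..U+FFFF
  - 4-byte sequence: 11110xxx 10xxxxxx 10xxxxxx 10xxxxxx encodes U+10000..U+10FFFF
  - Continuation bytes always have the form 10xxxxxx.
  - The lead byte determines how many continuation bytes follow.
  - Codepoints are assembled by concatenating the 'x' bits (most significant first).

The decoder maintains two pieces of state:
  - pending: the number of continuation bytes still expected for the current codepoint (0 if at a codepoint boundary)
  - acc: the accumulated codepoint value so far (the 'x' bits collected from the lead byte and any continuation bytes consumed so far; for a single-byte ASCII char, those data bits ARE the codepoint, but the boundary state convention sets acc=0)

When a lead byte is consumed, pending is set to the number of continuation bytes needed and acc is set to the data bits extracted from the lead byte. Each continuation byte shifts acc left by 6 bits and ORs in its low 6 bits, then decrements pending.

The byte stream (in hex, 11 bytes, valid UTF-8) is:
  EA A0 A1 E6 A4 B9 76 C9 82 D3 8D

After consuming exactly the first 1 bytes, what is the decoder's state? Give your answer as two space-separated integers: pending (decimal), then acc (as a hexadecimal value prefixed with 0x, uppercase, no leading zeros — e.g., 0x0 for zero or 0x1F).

Byte[0]=EA: 3-byte lead. pending=2, acc=0xA

Answer: 2 0xA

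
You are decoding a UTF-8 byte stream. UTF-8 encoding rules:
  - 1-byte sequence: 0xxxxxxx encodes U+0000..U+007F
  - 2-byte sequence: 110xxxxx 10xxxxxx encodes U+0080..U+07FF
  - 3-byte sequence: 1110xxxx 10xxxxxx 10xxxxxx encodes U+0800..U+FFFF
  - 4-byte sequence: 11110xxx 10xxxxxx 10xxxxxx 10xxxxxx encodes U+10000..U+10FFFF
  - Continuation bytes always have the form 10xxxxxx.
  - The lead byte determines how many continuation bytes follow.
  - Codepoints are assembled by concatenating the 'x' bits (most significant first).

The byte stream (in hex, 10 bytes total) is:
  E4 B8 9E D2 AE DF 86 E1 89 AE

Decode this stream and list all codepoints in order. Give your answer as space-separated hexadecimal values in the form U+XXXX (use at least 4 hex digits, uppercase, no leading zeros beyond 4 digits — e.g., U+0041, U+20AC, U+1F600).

Answer: U+4E1E U+04AE U+07C6 U+126E

Derivation:
Byte[0]=E4: 3-byte lead, need 2 cont bytes. acc=0x4
Byte[1]=B8: continuation. acc=(acc<<6)|0x38=0x138
Byte[2]=9E: continuation. acc=(acc<<6)|0x1E=0x4E1E
Completed: cp=U+4E1E (starts at byte 0)
Byte[3]=D2: 2-byte lead, need 1 cont bytes. acc=0x12
Byte[4]=AE: continuation. acc=(acc<<6)|0x2E=0x4AE
Completed: cp=U+04AE (starts at byte 3)
Byte[5]=DF: 2-byte lead, need 1 cont bytes. acc=0x1F
Byte[6]=86: continuation. acc=(acc<<6)|0x06=0x7C6
Completed: cp=U+07C6 (starts at byte 5)
Byte[7]=E1: 3-byte lead, need 2 cont bytes. acc=0x1
Byte[8]=89: continuation. acc=(acc<<6)|0x09=0x49
Byte[9]=AE: continuation. acc=(acc<<6)|0x2E=0x126E
Completed: cp=U+126E (starts at byte 7)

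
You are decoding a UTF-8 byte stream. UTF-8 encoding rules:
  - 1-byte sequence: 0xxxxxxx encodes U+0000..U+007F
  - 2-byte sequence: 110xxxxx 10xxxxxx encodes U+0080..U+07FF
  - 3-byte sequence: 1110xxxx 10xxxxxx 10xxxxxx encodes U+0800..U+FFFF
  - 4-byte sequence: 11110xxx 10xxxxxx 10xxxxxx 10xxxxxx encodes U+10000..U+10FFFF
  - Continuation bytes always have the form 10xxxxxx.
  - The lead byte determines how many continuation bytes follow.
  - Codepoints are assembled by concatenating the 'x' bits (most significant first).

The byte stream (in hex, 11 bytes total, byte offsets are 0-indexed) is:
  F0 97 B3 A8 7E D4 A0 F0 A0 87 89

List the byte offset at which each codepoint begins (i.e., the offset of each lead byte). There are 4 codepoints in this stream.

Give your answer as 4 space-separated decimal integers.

Answer: 0 4 5 7

Derivation:
Byte[0]=F0: 4-byte lead, need 3 cont bytes. acc=0x0
Byte[1]=97: continuation. acc=(acc<<6)|0x17=0x17
Byte[2]=B3: continuation. acc=(acc<<6)|0x33=0x5F3
Byte[3]=A8: continuation. acc=(acc<<6)|0x28=0x17CE8
Completed: cp=U+17CE8 (starts at byte 0)
Byte[4]=7E: 1-byte ASCII. cp=U+007E
Byte[5]=D4: 2-byte lead, need 1 cont bytes. acc=0x14
Byte[6]=A0: continuation. acc=(acc<<6)|0x20=0x520
Completed: cp=U+0520 (starts at byte 5)
Byte[7]=F0: 4-byte lead, need 3 cont bytes. acc=0x0
Byte[8]=A0: continuation. acc=(acc<<6)|0x20=0x20
Byte[9]=87: continuation. acc=(acc<<6)|0x07=0x807
Byte[10]=89: continuation. acc=(acc<<6)|0x09=0x201C9
Completed: cp=U+201C9 (starts at byte 7)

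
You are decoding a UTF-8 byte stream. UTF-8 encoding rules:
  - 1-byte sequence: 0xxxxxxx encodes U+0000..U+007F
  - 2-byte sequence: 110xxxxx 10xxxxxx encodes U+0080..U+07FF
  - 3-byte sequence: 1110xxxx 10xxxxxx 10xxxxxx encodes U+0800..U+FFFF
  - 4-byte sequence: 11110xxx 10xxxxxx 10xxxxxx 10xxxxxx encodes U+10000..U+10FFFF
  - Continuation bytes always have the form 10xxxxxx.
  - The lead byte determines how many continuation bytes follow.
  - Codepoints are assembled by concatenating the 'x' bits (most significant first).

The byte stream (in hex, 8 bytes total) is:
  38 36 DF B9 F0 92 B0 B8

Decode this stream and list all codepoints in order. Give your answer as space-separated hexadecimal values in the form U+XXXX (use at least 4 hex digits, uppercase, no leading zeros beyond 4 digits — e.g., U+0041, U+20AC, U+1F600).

Byte[0]=38: 1-byte ASCII. cp=U+0038
Byte[1]=36: 1-byte ASCII. cp=U+0036
Byte[2]=DF: 2-byte lead, need 1 cont bytes. acc=0x1F
Byte[3]=B9: continuation. acc=(acc<<6)|0x39=0x7F9
Completed: cp=U+07F9 (starts at byte 2)
Byte[4]=F0: 4-byte lead, need 3 cont bytes. acc=0x0
Byte[5]=92: continuation. acc=(acc<<6)|0x12=0x12
Byte[6]=B0: continuation. acc=(acc<<6)|0x30=0x4B0
Byte[7]=B8: continuation. acc=(acc<<6)|0x38=0x12C38
Completed: cp=U+12C38 (starts at byte 4)

Answer: U+0038 U+0036 U+07F9 U+12C38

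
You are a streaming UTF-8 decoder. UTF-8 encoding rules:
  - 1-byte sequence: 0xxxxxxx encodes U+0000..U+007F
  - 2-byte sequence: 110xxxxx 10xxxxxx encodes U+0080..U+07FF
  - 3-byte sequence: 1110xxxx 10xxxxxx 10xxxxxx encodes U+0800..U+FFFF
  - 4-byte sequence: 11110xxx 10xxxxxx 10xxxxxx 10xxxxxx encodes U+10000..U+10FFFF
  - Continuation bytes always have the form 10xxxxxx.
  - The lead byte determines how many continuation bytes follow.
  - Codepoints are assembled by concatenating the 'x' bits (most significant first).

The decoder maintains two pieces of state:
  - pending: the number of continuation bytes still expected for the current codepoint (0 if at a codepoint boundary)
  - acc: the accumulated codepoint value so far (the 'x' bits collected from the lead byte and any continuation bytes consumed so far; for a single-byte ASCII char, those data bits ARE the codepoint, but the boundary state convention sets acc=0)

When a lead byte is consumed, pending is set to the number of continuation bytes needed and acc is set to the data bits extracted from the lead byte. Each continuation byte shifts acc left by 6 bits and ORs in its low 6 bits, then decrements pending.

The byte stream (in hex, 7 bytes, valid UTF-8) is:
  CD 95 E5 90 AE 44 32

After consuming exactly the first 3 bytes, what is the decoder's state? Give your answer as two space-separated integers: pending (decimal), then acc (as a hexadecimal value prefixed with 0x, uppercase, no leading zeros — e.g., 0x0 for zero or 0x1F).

Byte[0]=CD: 2-byte lead. pending=1, acc=0xD
Byte[1]=95: continuation. acc=(acc<<6)|0x15=0x355, pending=0
Byte[2]=E5: 3-byte lead. pending=2, acc=0x5

Answer: 2 0x5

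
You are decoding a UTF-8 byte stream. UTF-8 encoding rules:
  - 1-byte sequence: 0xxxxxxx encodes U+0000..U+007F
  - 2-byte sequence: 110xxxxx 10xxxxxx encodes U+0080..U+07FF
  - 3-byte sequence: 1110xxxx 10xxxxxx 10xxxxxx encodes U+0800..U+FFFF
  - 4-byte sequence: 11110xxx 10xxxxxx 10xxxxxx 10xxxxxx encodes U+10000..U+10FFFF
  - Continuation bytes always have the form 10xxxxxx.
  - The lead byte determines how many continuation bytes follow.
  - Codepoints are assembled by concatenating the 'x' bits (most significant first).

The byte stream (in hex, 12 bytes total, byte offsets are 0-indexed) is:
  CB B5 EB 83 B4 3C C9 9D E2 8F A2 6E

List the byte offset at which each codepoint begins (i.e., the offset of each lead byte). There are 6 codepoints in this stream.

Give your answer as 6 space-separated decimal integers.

Answer: 0 2 5 6 8 11

Derivation:
Byte[0]=CB: 2-byte lead, need 1 cont bytes. acc=0xB
Byte[1]=B5: continuation. acc=(acc<<6)|0x35=0x2F5
Completed: cp=U+02F5 (starts at byte 0)
Byte[2]=EB: 3-byte lead, need 2 cont bytes. acc=0xB
Byte[3]=83: continuation. acc=(acc<<6)|0x03=0x2C3
Byte[4]=B4: continuation. acc=(acc<<6)|0x34=0xB0F4
Completed: cp=U+B0F4 (starts at byte 2)
Byte[5]=3C: 1-byte ASCII. cp=U+003C
Byte[6]=C9: 2-byte lead, need 1 cont bytes. acc=0x9
Byte[7]=9D: continuation. acc=(acc<<6)|0x1D=0x25D
Completed: cp=U+025D (starts at byte 6)
Byte[8]=E2: 3-byte lead, need 2 cont bytes. acc=0x2
Byte[9]=8F: continuation. acc=(acc<<6)|0x0F=0x8F
Byte[10]=A2: continuation. acc=(acc<<6)|0x22=0x23E2
Completed: cp=U+23E2 (starts at byte 8)
Byte[11]=6E: 1-byte ASCII. cp=U+006E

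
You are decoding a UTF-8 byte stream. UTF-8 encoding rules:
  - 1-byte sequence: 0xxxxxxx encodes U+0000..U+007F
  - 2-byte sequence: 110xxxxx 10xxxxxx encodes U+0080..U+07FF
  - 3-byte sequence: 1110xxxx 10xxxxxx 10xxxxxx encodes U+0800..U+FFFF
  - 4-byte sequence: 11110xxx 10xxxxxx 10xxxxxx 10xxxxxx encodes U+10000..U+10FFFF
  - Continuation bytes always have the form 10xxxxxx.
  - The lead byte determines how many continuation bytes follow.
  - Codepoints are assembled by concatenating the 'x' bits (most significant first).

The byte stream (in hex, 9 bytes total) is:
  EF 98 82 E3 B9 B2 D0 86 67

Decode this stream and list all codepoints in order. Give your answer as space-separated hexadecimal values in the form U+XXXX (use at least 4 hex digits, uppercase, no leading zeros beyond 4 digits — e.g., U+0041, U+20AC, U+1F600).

Answer: U+F602 U+3E72 U+0406 U+0067

Derivation:
Byte[0]=EF: 3-byte lead, need 2 cont bytes. acc=0xF
Byte[1]=98: continuation. acc=(acc<<6)|0x18=0x3D8
Byte[2]=82: continuation. acc=(acc<<6)|0x02=0xF602
Completed: cp=U+F602 (starts at byte 0)
Byte[3]=E3: 3-byte lead, need 2 cont bytes. acc=0x3
Byte[4]=B9: continuation. acc=(acc<<6)|0x39=0xF9
Byte[5]=B2: continuation. acc=(acc<<6)|0x32=0x3E72
Completed: cp=U+3E72 (starts at byte 3)
Byte[6]=D0: 2-byte lead, need 1 cont bytes. acc=0x10
Byte[7]=86: continuation. acc=(acc<<6)|0x06=0x406
Completed: cp=U+0406 (starts at byte 6)
Byte[8]=67: 1-byte ASCII. cp=U+0067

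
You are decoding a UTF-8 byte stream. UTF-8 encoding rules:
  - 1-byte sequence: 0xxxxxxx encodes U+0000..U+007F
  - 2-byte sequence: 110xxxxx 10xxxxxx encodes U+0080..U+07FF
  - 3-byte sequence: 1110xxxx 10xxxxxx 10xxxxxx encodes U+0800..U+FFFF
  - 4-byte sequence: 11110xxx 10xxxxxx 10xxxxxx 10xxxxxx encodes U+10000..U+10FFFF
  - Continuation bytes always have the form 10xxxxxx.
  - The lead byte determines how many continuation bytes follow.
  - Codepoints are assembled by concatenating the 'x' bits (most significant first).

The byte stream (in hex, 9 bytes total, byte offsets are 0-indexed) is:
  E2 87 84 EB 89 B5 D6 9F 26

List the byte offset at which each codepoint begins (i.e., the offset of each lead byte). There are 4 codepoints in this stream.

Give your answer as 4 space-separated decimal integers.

Byte[0]=E2: 3-byte lead, need 2 cont bytes. acc=0x2
Byte[1]=87: continuation. acc=(acc<<6)|0x07=0x87
Byte[2]=84: continuation. acc=(acc<<6)|0x04=0x21C4
Completed: cp=U+21C4 (starts at byte 0)
Byte[3]=EB: 3-byte lead, need 2 cont bytes. acc=0xB
Byte[4]=89: continuation. acc=(acc<<6)|0x09=0x2C9
Byte[5]=B5: continuation. acc=(acc<<6)|0x35=0xB275
Completed: cp=U+B275 (starts at byte 3)
Byte[6]=D6: 2-byte lead, need 1 cont bytes. acc=0x16
Byte[7]=9F: continuation. acc=(acc<<6)|0x1F=0x59F
Completed: cp=U+059F (starts at byte 6)
Byte[8]=26: 1-byte ASCII. cp=U+0026

Answer: 0 3 6 8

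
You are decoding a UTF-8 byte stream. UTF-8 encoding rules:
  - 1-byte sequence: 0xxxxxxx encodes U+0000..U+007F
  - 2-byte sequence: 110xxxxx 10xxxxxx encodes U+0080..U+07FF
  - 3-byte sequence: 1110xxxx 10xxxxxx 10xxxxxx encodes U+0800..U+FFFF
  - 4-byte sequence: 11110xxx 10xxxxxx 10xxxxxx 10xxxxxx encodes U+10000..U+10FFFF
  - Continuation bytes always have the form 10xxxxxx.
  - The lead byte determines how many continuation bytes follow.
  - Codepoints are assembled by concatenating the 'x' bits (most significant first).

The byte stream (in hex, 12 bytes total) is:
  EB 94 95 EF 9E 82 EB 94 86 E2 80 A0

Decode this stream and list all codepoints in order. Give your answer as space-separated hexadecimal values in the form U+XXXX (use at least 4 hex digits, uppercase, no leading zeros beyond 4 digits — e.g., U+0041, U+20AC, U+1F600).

Byte[0]=EB: 3-byte lead, need 2 cont bytes. acc=0xB
Byte[1]=94: continuation. acc=(acc<<6)|0x14=0x2D4
Byte[2]=95: continuation. acc=(acc<<6)|0x15=0xB515
Completed: cp=U+B515 (starts at byte 0)
Byte[3]=EF: 3-byte lead, need 2 cont bytes. acc=0xF
Byte[4]=9E: continuation. acc=(acc<<6)|0x1E=0x3DE
Byte[5]=82: continuation. acc=(acc<<6)|0x02=0xF782
Completed: cp=U+F782 (starts at byte 3)
Byte[6]=EB: 3-byte lead, need 2 cont bytes. acc=0xB
Byte[7]=94: continuation. acc=(acc<<6)|0x14=0x2D4
Byte[8]=86: continuation. acc=(acc<<6)|0x06=0xB506
Completed: cp=U+B506 (starts at byte 6)
Byte[9]=E2: 3-byte lead, need 2 cont bytes. acc=0x2
Byte[10]=80: continuation. acc=(acc<<6)|0x00=0x80
Byte[11]=A0: continuation. acc=(acc<<6)|0x20=0x2020
Completed: cp=U+2020 (starts at byte 9)

Answer: U+B515 U+F782 U+B506 U+2020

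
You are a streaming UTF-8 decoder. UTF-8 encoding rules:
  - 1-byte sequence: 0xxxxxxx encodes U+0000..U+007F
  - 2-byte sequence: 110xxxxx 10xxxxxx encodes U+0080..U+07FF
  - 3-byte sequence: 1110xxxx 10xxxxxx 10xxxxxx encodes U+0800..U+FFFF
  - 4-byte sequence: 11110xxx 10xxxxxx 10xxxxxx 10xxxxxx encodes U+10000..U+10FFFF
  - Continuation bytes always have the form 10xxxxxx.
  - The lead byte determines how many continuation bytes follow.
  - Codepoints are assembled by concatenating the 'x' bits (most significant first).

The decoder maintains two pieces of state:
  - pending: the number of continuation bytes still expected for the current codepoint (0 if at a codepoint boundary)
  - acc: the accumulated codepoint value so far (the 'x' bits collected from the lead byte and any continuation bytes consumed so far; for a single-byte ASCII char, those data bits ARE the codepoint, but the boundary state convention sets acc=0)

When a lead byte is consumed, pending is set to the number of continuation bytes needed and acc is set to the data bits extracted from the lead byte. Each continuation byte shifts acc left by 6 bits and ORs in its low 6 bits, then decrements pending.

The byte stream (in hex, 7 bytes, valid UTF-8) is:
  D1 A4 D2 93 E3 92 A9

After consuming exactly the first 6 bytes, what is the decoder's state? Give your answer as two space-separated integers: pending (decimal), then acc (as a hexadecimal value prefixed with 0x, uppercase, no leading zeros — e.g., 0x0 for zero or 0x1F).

Byte[0]=D1: 2-byte lead. pending=1, acc=0x11
Byte[1]=A4: continuation. acc=(acc<<6)|0x24=0x464, pending=0
Byte[2]=D2: 2-byte lead. pending=1, acc=0x12
Byte[3]=93: continuation. acc=(acc<<6)|0x13=0x493, pending=0
Byte[4]=E3: 3-byte lead. pending=2, acc=0x3
Byte[5]=92: continuation. acc=(acc<<6)|0x12=0xD2, pending=1

Answer: 1 0xD2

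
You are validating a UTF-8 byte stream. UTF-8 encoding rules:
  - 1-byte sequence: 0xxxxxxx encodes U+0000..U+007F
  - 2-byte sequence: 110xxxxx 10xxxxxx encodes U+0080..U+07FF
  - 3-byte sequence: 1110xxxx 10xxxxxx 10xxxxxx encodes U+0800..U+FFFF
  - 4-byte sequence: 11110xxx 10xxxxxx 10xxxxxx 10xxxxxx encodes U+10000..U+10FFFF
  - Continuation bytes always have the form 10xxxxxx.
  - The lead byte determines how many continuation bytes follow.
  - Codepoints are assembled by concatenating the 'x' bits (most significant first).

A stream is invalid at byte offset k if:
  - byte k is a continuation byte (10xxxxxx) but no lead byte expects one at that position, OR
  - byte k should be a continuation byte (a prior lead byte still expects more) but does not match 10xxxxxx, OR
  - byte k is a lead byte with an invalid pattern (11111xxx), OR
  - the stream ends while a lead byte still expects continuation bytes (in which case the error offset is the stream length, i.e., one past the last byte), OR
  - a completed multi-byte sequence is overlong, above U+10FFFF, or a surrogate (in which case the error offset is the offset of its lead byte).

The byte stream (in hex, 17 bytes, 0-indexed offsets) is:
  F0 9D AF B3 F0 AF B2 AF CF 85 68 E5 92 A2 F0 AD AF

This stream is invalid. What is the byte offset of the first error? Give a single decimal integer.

Byte[0]=F0: 4-byte lead, need 3 cont bytes. acc=0x0
Byte[1]=9D: continuation. acc=(acc<<6)|0x1D=0x1D
Byte[2]=AF: continuation. acc=(acc<<6)|0x2F=0x76F
Byte[3]=B3: continuation. acc=(acc<<6)|0x33=0x1DBF3
Completed: cp=U+1DBF3 (starts at byte 0)
Byte[4]=F0: 4-byte lead, need 3 cont bytes. acc=0x0
Byte[5]=AF: continuation. acc=(acc<<6)|0x2F=0x2F
Byte[6]=B2: continuation. acc=(acc<<6)|0x32=0xBF2
Byte[7]=AF: continuation. acc=(acc<<6)|0x2F=0x2FCAF
Completed: cp=U+2FCAF (starts at byte 4)
Byte[8]=CF: 2-byte lead, need 1 cont bytes. acc=0xF
Byte[9]=85: continuation. acc=(acc<<6)|0x05=0x3C5
Completed: cp=U+03C5 (starts at byte 8)
Byte[10]=68: 1-byte ASCII. cp=U+0068
Byte[11]=E5: 3-byte lead, need 2 cont bytes. acc=0x5
Byte[12]=92: continuation. acc=(acc<<6)|0x12=0x152
Byte[13]=A2: continuation. acc=(acc<<6)|0x22=0x54A2
Completed: cp=U+54A2 (starts at byte 11)
Byte[14]=F0: 4-byte lead, need 3 cont bytes. acc=0x0
Byte[15]=AD: continuation. acc=(acc<<6)|0x2D=0x2D
Byte[16]=AF: continuation. acc=(acc<<6)|0x2F=0xB6F
Byte[17]: stream ended, expected continuation. INVALID

Answer: 17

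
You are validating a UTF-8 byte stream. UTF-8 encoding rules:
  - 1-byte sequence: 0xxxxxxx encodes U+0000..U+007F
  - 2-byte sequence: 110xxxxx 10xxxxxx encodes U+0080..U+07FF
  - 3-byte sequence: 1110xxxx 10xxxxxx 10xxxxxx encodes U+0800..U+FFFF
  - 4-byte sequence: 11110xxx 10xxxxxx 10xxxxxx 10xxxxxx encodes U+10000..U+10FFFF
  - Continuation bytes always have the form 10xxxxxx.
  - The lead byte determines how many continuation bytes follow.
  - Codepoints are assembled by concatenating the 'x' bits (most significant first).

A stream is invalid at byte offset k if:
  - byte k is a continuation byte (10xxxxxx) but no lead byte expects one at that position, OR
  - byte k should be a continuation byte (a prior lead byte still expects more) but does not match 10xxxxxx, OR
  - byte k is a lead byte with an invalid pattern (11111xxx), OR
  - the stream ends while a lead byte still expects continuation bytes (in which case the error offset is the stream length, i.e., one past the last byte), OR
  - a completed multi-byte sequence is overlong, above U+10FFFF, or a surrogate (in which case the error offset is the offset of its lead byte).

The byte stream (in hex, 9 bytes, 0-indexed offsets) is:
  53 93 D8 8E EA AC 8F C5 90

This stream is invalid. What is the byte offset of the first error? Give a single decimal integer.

Answer: 1

Derivation:
Byte[0]=53: 1-byte ASCII. cp=U+0053
Byte[1]=93: INVALID lead byte (not 0xxx/110x/1110/11110)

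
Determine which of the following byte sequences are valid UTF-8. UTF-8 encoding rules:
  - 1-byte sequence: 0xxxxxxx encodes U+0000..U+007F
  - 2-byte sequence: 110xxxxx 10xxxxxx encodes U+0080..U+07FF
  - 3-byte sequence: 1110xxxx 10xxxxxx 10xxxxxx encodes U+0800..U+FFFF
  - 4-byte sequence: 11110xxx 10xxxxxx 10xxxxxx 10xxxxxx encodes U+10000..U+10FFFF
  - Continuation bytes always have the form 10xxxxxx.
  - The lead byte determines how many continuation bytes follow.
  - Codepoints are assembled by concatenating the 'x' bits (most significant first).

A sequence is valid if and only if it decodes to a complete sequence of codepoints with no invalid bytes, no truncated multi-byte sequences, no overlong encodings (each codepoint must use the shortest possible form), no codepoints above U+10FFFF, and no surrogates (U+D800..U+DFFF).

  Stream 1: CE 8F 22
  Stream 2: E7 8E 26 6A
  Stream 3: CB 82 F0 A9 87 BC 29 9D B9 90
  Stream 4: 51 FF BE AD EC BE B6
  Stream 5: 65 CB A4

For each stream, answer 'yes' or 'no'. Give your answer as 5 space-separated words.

Stream 1: decodes cleanly. VALID
Stream 2: error at byte offset 2. INVALID
Stream 3: error at byte offset 7. INVALID
Stream 4: error at byte offset 1. INVALID
Stream 5: decodes cleanly. VALID

Answer: yes no no no yes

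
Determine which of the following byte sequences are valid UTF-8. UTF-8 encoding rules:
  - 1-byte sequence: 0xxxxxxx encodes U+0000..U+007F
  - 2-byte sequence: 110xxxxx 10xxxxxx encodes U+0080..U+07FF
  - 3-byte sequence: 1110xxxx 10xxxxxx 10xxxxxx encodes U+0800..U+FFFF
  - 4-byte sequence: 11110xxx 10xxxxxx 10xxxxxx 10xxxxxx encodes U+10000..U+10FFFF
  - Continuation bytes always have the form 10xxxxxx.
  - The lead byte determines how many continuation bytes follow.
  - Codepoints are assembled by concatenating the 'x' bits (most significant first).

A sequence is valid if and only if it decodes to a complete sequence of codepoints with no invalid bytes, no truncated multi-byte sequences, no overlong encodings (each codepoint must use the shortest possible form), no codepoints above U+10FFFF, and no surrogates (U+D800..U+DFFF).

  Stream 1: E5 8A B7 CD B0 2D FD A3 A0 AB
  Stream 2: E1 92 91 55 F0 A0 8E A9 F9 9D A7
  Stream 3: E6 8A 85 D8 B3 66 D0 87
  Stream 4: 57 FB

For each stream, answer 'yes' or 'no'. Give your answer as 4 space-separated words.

Answer: no no yes no

Derivation:
Stream 1: error at byte offset 6. INVALID
Stream 2: error at byte offset 8. INVALID
Stream 3: decodes cleanly. VALID
Stream 4: error at byte offset 1. INVALID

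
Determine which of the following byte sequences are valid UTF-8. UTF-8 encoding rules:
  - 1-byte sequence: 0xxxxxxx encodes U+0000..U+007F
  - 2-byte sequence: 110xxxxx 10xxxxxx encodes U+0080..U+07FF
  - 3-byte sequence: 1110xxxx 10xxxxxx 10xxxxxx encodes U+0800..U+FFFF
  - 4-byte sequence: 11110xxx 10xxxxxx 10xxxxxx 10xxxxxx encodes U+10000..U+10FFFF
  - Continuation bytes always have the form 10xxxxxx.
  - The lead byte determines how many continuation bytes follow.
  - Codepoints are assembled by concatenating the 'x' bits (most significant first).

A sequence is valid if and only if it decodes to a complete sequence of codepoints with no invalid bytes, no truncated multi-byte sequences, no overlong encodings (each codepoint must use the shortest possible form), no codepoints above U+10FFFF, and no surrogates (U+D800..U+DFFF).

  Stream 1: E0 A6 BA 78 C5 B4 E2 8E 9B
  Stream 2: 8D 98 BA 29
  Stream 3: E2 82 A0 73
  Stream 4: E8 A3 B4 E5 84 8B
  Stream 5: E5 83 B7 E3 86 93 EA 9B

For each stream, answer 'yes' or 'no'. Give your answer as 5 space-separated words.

Stream 1: decodes cleanly. VALID
Stream 2: error at byte offset 0. INVALID
Stream 3: decodes cleanly. VALID
Stream 4: decodes cleanly. VALID
Stream 5: error at byte offset 8. INVALID

Answer: yes no yes yes no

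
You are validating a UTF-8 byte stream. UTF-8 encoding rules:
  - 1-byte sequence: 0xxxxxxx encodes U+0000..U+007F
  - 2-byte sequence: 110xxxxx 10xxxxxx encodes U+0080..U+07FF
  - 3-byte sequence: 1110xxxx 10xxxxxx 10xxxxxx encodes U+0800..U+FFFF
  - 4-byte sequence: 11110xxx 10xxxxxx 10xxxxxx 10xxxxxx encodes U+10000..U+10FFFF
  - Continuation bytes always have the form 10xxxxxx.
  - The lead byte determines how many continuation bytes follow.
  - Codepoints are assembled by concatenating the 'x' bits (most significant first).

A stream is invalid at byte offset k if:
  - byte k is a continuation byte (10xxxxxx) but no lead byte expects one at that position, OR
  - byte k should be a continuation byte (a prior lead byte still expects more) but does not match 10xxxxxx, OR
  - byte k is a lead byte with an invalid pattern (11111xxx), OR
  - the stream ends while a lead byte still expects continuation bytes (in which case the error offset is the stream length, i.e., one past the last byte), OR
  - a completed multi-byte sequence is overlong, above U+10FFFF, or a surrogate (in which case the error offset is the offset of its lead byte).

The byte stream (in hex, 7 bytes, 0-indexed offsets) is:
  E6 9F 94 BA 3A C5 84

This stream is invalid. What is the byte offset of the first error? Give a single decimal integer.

Answer: 3

Derivation:
Byte[0]=E6: 3-byte lead, need 2 cont bytes. acc=0x6
Byte[1]=9F: continuation. acc=(acc<<6)|0x1F=0x19F
Byte[2]=94: continuation. acc=(acc<<6)|0x14=0x67D4
Completed: cp=U+67D4 (starts at byte 0)
Byte[3]=BA: INVALID lead byte (not 0xxx/110x/1110/11110)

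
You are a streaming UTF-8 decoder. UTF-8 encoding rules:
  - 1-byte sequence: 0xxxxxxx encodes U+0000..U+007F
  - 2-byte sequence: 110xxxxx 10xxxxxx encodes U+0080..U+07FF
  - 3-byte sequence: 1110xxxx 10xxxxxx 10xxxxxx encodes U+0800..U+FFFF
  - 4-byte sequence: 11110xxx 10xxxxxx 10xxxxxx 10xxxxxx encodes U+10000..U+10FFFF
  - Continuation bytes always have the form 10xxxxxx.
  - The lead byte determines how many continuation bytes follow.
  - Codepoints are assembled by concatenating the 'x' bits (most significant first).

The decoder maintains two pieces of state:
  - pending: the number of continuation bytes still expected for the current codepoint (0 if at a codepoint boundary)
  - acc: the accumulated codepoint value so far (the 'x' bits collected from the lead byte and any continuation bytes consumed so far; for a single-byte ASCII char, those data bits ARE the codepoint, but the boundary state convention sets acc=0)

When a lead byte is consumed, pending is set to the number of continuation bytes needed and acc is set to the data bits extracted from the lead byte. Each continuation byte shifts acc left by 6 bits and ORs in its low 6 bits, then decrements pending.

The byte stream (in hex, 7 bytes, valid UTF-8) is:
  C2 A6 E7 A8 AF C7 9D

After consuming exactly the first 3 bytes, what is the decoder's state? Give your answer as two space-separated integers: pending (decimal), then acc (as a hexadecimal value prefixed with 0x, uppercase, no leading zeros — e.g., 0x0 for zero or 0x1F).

Byte[0]=C2: 2-byte lead. pending=1, acc=0x2
Byte[1]=A6: continuation. acc=(acc<<6)|0x26=0xA6, pending=0
Byte[2]=E7: 3-byte lead. pending=2, acc=0x7

Answer: 2 0x7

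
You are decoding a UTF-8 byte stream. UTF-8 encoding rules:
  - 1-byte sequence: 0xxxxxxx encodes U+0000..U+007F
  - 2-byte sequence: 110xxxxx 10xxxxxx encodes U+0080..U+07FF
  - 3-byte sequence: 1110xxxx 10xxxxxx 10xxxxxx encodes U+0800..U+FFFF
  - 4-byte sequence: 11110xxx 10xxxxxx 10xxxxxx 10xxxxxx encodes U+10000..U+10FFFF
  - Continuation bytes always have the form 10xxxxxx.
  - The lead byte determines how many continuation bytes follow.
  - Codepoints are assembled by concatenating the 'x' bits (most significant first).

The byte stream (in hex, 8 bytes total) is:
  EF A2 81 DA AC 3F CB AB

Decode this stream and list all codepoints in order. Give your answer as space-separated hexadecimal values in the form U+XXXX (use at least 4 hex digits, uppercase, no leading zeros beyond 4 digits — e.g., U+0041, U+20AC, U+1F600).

Answer: U+F881 U+06AC U+003F U+02EB

Derivation:
Byte[0]=EF: 3-byte lead, need 2 cont bytes. acc=0xF
Byte[1]=A2: continuation. acc=(acc<<6)|0x22=0x3E2
Byte[2]=81: continuation. acc=(acc<<6)|0x01=0xF881
Completed: cp=U+F881 (starts at byte 0)
Byte[3]=DA: 2-byte lead, need 1 cont bytes. acc=0x1A
Byte[4]=AC: continuation. acc=(acc<<6)|0x2C=0x6AC
Completed: cp=U+06AC (starts at byte 3)
Byte[5]=3F: 1-byte ASCII. cp=U+003F
Byte[6]=CB: 2-byte lead, need 1 cont bytes. acc=0xB
Byte[7]=AB: continuation. acc=(acc<<6)|0x2B=0x2EB
Completed: cp=U+02EB (starts at byte 6)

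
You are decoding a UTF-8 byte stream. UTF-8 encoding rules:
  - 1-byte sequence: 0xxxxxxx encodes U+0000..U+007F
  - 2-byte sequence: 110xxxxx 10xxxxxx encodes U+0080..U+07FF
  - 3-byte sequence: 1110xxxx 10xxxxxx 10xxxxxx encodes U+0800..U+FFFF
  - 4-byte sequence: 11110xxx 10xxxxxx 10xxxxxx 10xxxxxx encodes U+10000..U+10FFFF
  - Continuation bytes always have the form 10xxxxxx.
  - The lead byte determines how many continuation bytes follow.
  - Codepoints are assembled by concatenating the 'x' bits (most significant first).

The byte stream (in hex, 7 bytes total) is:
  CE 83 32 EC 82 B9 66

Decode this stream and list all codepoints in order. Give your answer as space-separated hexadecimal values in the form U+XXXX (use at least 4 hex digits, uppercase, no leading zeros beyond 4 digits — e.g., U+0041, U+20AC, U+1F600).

Answer: U+0383 U+0032 U+C0B9 U+0066

Derivation:
Byte[0]=CE: 2-byte lead, need 1 cont bytes. acc=0xE
Byte[1]=83: continuation. acc=(acc<<6)|0x03=0x383
Completed: cp=U+0383 (starts at byte 0)
Byte[2]=32: 1-byte ASCII. cp=U+0032
Byte[3]=EC: 3-byte lead, need 2 cont bytes. acc=0xC
Byte[4]=82: continuation. acc=(acc<<6)|0x02=0x302
Byte[5]=B9: continuation. acc=(acc<<6)|0x39=0xC0B9
Completed: cp=U+C0B9 (starts at byte 3)
Byte[6]=66: 1-byte ASCII. cp=U+0066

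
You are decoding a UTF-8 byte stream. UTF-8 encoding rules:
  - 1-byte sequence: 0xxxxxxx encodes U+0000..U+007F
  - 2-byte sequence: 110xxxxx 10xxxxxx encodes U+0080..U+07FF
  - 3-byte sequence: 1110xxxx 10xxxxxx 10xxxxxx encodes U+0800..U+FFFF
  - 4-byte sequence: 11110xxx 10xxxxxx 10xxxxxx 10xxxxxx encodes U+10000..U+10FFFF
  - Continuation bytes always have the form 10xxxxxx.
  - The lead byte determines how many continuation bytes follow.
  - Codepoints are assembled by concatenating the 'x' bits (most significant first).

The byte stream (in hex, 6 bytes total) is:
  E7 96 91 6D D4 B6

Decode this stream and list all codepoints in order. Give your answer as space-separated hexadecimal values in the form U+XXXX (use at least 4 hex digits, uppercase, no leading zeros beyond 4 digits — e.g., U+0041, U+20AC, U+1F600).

Byte[0]=E7: 3-byte lead, need 2 cont bytes. acc=0x7
Byte[1]=96: continuation. acc=(acc<<6)|0x16=0x1D6
Byte[2]=91: continuation. acc=(acc<<6)|0x11=0x7591
Completed: cp=U+7591 (starts at byte 0)
Byte[3]=6D: 1-byte ASCII. cp=U+006D
Byte[4]=D4: 2-byte lead, need 1 cont bytes. acc=0x14
Byte[5]=B6: continuation. acc=(acc<<6)|0x36=0x536
Completed: cp=U+0536 (starts at byte 4)

Answer: U+7591 U+006D U+0536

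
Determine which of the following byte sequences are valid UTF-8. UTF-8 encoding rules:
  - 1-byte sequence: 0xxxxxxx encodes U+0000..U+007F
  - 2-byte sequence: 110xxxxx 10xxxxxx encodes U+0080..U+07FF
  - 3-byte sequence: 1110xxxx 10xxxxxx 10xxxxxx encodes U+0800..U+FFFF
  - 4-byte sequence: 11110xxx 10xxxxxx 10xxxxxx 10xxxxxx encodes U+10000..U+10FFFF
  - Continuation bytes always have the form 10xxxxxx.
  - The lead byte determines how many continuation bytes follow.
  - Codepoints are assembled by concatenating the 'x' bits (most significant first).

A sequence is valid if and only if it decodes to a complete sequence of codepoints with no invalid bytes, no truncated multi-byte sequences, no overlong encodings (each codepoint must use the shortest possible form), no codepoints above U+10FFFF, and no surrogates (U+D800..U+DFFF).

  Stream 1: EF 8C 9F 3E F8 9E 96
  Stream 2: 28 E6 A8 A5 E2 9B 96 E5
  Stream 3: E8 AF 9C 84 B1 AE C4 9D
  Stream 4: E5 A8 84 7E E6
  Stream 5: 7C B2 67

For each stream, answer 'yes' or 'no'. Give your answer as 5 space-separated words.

Answer: no no no no no

Derivation:
Stream 1: error at byte offset 4. INVALID
Stream 2: error at byte offset 8. INVALID
Stream 3: error at byte offset 3. INVALID
Stream 4: error at byte offset 5. INVALID
Stream 5: error at byte offset 1. INVALID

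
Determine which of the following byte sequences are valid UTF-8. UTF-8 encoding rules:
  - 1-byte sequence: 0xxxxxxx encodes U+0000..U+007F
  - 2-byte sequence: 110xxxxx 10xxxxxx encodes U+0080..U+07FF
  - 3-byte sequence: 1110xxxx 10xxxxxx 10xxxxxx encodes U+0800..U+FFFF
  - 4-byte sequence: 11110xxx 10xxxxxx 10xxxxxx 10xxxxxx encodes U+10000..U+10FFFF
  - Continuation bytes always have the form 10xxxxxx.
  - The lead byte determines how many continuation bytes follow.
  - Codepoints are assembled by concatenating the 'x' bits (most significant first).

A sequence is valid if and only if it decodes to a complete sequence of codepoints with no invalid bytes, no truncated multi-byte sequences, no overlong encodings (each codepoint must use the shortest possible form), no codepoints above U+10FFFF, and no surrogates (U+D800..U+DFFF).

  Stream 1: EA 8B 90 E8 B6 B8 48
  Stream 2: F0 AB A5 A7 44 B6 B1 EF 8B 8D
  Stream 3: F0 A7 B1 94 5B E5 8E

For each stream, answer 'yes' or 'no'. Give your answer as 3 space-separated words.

Answer: yes no no

Derivation:
Stream 1: decodes cleanly. VALID
Stream 2: error at byte offset 5. INVALID
Stream 3: error at byte offset 7. INVALID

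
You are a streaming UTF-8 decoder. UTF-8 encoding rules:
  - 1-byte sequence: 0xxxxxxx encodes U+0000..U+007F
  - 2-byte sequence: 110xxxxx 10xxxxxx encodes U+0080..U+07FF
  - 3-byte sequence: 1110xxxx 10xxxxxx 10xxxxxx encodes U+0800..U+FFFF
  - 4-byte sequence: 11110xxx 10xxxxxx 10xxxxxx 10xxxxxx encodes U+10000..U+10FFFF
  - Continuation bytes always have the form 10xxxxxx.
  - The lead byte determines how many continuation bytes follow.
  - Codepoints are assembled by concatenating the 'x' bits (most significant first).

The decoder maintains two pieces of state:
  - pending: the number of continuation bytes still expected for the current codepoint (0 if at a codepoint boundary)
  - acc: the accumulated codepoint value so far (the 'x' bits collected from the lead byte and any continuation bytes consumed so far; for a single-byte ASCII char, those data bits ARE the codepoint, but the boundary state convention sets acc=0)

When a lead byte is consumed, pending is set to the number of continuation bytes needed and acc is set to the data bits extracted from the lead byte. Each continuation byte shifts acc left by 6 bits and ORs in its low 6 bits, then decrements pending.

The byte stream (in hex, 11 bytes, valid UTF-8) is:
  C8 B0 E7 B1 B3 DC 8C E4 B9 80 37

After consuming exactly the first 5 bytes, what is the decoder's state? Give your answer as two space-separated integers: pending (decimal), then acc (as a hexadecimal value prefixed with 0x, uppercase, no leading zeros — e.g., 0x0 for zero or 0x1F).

Byte[0]=C8: 2-byte lead. pending=1, acc=0x8
Byte[1]=B0: continuation. acc=(acc<<6)|0x30=0x230, pending=0
Byte[2]=E7: 3-byte lead. pending=2, acc=0x7
Byte[3]=B1: continuation. acc=(acc<<6)|0x31=0x1F1, pending=1
Byte[4]=B3: continuation. acc=(acc<<6)|0x33=0x7C73, pending=0

Answer: 0 0x7C73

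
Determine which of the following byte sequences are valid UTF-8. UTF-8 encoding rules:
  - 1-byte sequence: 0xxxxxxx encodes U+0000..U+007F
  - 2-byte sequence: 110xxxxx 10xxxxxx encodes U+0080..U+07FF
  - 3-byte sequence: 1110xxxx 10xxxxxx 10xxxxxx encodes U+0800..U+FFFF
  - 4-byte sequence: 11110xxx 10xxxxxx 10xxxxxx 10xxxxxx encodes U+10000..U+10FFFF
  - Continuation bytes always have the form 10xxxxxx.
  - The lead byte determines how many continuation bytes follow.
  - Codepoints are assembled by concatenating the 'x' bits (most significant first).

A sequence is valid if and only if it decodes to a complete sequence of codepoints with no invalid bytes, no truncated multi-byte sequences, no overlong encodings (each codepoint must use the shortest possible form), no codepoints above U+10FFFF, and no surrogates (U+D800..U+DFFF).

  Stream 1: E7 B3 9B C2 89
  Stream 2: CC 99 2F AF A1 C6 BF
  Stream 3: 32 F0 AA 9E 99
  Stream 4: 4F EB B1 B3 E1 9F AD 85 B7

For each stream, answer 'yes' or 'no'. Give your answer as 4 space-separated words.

Answer: yes no yes no

Derivation:
Stream 1: decodes cleanly. VALID
Stream 2: error at byte offset 3. INVALID
Stream 3: decodes cleanly. VALID
Stream 4: error at byte offset 7. INVALID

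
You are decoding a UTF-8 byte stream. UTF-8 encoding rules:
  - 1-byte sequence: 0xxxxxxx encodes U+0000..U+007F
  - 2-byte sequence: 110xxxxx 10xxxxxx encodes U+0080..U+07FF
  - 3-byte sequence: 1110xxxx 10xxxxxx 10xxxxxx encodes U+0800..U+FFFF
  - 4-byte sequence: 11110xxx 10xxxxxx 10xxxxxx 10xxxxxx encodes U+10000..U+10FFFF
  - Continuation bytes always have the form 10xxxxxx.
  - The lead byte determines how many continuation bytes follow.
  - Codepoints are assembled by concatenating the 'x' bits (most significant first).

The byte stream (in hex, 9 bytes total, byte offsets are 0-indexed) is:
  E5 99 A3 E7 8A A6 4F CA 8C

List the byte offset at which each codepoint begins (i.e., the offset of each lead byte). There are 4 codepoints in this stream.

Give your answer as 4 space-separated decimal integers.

Byte[0]=E5: 3-byte lead, need 2 cont bytes. acc=0x5
Byte[1]=99: continuation. acc=(acc<<6)|0x19=0x159
Byte[2]=A3: continuation. acc=(acc<<6)|0x23=0x5663
Completed: cp=U+5663 (starts at byte 0)
Byte[3]=E7: 3-byte lead, need 2 cont bytes. acc=0x7
Byte[4]=8A: continuation. acc=(acc<<6)|0x0A=0x1CA
Byte[5]=A6: continuation. acc=(acc<<6)|0x26=0x72A6
Completed: cp=U+72A6 (starts at byte 3)
Byte[6]=4F: 1-byte ASCII. cp=U+004F
Byte[7]=CA: 2-byte lead, need 1 cont bytes. acc=0xA
Byte[8]=8C: continuation. acc=(acc<<6)|0x0C=0x28C
Completed: cp=U+028C (starts at byte 7)

Answer: 0 3 6 7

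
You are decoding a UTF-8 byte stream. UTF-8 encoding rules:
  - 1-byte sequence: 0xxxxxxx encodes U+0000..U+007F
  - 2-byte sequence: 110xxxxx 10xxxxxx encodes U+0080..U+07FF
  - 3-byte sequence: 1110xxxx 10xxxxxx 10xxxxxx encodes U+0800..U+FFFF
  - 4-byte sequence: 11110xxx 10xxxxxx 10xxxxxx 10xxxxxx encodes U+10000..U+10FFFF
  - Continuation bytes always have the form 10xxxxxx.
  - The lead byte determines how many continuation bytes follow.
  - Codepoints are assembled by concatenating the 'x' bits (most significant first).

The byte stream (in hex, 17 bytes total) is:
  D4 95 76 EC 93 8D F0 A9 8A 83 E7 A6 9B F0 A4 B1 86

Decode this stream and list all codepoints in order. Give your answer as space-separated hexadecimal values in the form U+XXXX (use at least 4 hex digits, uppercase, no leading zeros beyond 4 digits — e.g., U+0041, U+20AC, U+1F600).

Byte[0]=D4: 2-byte lead, need 1 cont bytes. acc=0x14
Byte[1]=95: continuation. acc=(acc<<6)|0x15=0x515
Completed: cp=U+0515 (starts at byte 0)
Byte[2]=76: 1-byte ASCII. cp=U+0076
Byte[3]=EC: 3-byte lead, need 2 cont bytes. acc=0xC
Byte[4]=93: continuation. acc=(acc<<6)|0x13=0x313
Byte[5]=8D: continuation. acc=(acc<<6)|0x0D=0xC4CD
Completed: cp=U+C4CD (starts at byte 3)
Byte[6]=F0: 4-byte lead, need 3 cont bytes. acc=0x0
Byte[7]=A9: continuation. acc=(acc<<6)|0x29=0x29
Byte[8]=8A: continuation. acc=(acc<<6)|0x0A=0xA4A
Byte[9]=83: continuation. acc=(acc<<6)|0x03=0x29283
Completed: cp=U+29283 (starts at byte 6)
Byte[10]=E7: 3-byte lead, need 2 cont bytes. acc=0x7
Byte[11]=A6: continuation. acc=(acc<<6)|0x26=0x1E6
Byte[12]=9B: continuation. acc=(acc<<6)|0x1B=0x799B
Completed: cp=U+799B (starts at byte 10)
Byte[13]=F0: 4-byte lead, need 3 cont bytes. acc=0x0
Byte[14]=A4: continuation. acc=(acc<<6)|0x24=0x24
Byte[15]=B1: continuation. acc=(acc<<6)|0x31=0x931
Byte[16]=86: continuation. acc=(acc<<6)|0x06=0x24C46
Completed: cp=U+24C46 (starts at byte 13)

Answer: U+0515 U+0076 U+C4CD U+29283 U+799B U+24C46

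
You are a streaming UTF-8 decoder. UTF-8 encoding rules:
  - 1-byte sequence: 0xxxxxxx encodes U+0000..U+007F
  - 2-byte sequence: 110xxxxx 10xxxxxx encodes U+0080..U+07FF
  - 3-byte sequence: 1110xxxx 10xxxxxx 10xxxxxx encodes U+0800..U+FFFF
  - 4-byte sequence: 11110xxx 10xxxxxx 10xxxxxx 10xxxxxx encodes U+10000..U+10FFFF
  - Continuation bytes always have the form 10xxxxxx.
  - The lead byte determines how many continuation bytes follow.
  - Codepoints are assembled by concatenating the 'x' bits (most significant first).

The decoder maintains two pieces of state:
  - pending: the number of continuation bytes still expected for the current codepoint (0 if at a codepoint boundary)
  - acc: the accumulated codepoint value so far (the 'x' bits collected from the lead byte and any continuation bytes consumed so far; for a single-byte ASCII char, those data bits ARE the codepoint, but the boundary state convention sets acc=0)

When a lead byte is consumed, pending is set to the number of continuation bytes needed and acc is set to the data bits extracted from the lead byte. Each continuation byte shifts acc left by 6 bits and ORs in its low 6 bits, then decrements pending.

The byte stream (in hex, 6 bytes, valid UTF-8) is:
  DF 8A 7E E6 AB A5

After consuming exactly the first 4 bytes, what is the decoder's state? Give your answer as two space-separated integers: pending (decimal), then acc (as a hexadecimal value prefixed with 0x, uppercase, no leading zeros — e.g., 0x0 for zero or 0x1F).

Byte[0]=DF: 2-byte lead. pending=1, acc=0x1F
Byte[1]=8A: continuation. acc=(acc<<6)|0x0A=0x7CA, pending=0
Byte[2]=7E: 1-byte. pending=0, acc=0x0
Byte[3]=E6: 3-byte lead. pending=2, acc=0x6

Answer: 2 0x6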